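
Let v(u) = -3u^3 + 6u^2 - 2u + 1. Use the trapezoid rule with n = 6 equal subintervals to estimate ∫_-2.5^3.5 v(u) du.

35.25

Δu = (3.5 − (-2.5))/6 = 1.
v(-2.5) = 90.375, v(-1.5) = 27.625, v(-0.5) = 3.875, v(0.5) = 1.125, v(1.5) = 1.375, v(2.5) = -13.375, v(3.5) = -61.125.
T_6 = (Δu/2)·[v(u_0) + 2v(u_1) + ... + 2v(u_{5}) + v(u_6)].
Sum = 35.25.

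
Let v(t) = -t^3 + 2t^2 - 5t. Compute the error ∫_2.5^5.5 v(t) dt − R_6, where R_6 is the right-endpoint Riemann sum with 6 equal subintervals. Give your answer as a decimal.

30.6875

Exact integral: ∫_2.5^5.5 v(t) dt = -178.5.
R_6 = -209.1875.
Error = -178.5 − (-209.1875) = 30.6875.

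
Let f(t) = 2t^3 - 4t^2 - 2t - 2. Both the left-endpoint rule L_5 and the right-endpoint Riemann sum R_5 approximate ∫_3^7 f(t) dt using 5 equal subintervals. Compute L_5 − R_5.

-371.2

L_5 = 516.16.
R_5 = 887.36.
L_5 − R_5 = -371.2.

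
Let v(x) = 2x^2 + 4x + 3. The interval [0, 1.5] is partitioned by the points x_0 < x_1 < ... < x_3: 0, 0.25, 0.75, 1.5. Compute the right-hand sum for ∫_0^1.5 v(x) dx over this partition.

14.71875

Subinterval widths: 0.25, 0.5, 0.75.
Right endpoints: 0.25, 0.75, 1.5.
v(0.25) = 4.125, v(0.75) = 7.125, v(1.5) = 13.5.
Sum = Σ Δx_i · v(x_i).
Sum = 14.71875.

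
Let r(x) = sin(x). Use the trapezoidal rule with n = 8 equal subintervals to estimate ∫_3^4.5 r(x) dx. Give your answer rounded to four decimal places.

Δx = (4.5 − 3)/8 = 0.1875.
r(3) ≈ 0.1411, r(3.1875) ≈ -0.0459, r(3.375) ≈ -0.2313, r(3.5625) ≈ -0.4086, r(3.75) ≈ -0.5716, r(3.9375) ≈ -0.7145, r(4.125) ≈ -0.8324, r(4.3125) ≈ -0.9211, r(4.5) ≈ -0.9775.
T_8 = (Δx/2)·[r(x_0) + 2r(x_1) + ... + 2r(x_{7}) + r(x_8)].
Sum ≈ -0.7769.

-0.7769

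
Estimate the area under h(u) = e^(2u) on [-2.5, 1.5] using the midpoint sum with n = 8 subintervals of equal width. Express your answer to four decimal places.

9.6330

Δu = (1.5 − (-2.5))/8 = 0.5.
Midpoints: -2.25, -1.75, -1.25, -0.75, -0.25, 0.25, 0.75, 1.25.
h(-2.25) ≈ 0.0111, h(-1.75) ≈ 0.0302, h(-1.25) ≈ 0.0821, h(-0.75) ≈ 0.2231, h(-0.25) ≈ 0.6065, h(0.25) ≈ 1.6487, h(0.75) ≈ 4.4817, h(1.25) ≈ 12.1825.
Sum = Δu · [h(-2.25) + h(-1.75) + h(-1.25) + ...].
Sum ≈ 9.6330.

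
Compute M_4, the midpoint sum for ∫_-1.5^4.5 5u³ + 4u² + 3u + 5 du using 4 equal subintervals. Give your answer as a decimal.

659.4375

Δu = (4.5 − (-1.5))/4 = 1.5.
Midpoints: -0.75, 0.75, 2.25, 3.75.
f(-0.75) = 2.890625, f(0.75) = 11.609375, f(2.25) = 88.953125, f(3.75) = 336.171875.
Sum = Δu · [f(-0.75) + f(0.75) + f(2.25) + f(3.75)].
Sum = 659.4375.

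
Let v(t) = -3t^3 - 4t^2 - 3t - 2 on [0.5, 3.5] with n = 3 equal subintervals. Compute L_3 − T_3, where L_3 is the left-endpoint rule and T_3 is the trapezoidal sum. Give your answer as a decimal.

92.625

L_3 = -111.875.
T_3 = -204.5.
L_3 − T_3 = 92.625.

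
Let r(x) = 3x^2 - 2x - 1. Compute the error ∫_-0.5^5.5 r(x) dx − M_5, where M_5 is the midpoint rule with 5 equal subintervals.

Exact integral: ∫_-0.5^5.5 r(x) dx = 130.5.
M_5 = 128.34.
Error = 130.5 − 128.34 = 2.16.

2.16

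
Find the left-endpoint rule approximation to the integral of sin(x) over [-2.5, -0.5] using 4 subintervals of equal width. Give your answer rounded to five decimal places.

Δx = (-0.5 − (-2.5))/4 = 0.5.
Left endpoints: -2.5, -2, -1.5, -1.
f(-2.5) ≈ -0.59847, f(-2) ≈ -0.90930, f(-1.5) ≈ -0.99749, f(-1) ≈ -0.84147.
Sum = Δx · [f(-2.5) + f(-2) + f(-1.5) + f(-1)].
Sum ≈ -1.67337.

-1.67337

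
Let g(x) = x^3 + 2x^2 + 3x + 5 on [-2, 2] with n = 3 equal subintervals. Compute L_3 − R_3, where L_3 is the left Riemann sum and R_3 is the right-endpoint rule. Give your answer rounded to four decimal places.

L_3 ≈ 14.370370.
R_3 ≈ 51.703704.
L_3 − R_3 ≈ -37.3333.

-37.3333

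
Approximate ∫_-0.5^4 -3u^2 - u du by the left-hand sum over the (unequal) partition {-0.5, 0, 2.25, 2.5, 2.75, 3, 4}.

Subinterval widths: 0.5, 2.25, 0.25, 0.25, 0.25, 1.
Left endpoints: -0.5, 0, 2.25, 2.5, 2.75, 3.
f(-0.5) = -0.25, f(0) = 0, f(2.25) = -17.4375, f(2.5) = -21.25, f(2.75) = -25.4375, f(3) = -30.
Sum = Σ Δu_i · f(u_i).
Sum = -46.15625.

-46.15625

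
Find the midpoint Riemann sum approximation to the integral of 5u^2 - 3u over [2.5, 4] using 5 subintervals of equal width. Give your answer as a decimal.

65.94375

Δu = (4 − 2.5)/5 = 0.3.
Midpoints: 2.65, 2.95, 3.25, 3.55, 3.85.
f(2.65) = 27.1625, f(2.95) = 34.6625, f(3.25) = 43.0625, f(3.55) = 52.3625, f(3.85) = 62.5625.
Sum = Δu · [f(2.65) + f(2.95) + f(3.25) + f(3.55) + f(3.85)].
Sum = 65.94375.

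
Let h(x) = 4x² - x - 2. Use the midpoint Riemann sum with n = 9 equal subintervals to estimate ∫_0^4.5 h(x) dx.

Δx = (4.5 − 0)/9 = 0.5.
Midpoints: 0.25, 0.75, 1.25, 1.75, 2.25, 2.75, 3.25, 3.75, 4.25.
h(0.25) = -2, h(0.75) = -0.5, h(1.25) = 3, h(1.75) = 8.5, h(2.25) = 16, h(2.75) = 25.5, h(3.25) = 37, h(3.75) = 50.5, h(4.25) = 66.
Sum = Δx · [h(0.25) + h(0.75) + h(1.25) + ...].
Sum = 102.

102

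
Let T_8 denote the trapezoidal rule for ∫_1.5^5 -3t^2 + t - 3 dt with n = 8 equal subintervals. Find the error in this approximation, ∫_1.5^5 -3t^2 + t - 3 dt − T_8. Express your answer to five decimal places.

0.33496

Exact integral: ∫_1.5^5 f(t) dt = -120.75.
T_8 ≈ -121.0849609.
Error ≈ -120.75 − (-121.0849609) ≈ 0.33496.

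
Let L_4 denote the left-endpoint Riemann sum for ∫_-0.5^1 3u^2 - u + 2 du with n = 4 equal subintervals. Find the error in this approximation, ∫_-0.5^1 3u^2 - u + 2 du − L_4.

Exact integral: ∫_-0.5^1 f(u) du = 3.75.
L_4 = 3.71484375.
Error = 3.75 − 3.71484375 = 0.03515625.

0.03515625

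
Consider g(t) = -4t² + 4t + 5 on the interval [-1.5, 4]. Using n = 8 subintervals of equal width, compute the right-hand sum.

-47.91015625

Δt = (4 − (-1.5))/8 = 0.6875.
Right endpoints: -0.8125, -0.125, 0.5625, 1.25, 1.9375, 2.625, 3.3125, 4.
g(-0.8125) = -0.890625, g(-0.125) = 4.4375, g(0.5625) = 5.984375, g(1.25) = 3.75, g(1.9375) = -2.265625, g(2.625) = -12.0625, g(3.3125) = -25.640625, g(4) = -43.
Sum = Δt · [g(-0.8125) + g(-0.125) + g(0.5625) + ...].
Sum = -47.91015625.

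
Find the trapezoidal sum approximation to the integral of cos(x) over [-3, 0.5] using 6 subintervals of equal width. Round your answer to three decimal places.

0.603

Δx = (0.5 − (-3))/6 = 7/12.
f(-3) ≈ -0.990, f(-29/12) ≈ -0.749, f(-11/6) ≈ -0.260, f(-1.25) ≈ 0.315, f(-2/3) ≈ 0.786, f(-1/12) ≈ 0.997, f(0.5) ≈ 0.878.
T_6 = (Δx/2)·[f(x_0) + 2f(x_1) + ... + 2f(x_{5}) + f(x_6)].
Sum ≈ 0.603.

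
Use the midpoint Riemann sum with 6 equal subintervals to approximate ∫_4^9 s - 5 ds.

7.5

Δs = (9 − 4)/6 = 5/6.
Midpoints: 53/12, 5.25, 73/12, 83/12, 7.75, 103/12.
f(53/12) = -7/12, f(5.25) = 0.25, f(73/12) = 13/12, f(83/12) = 23/12, f(7.75) = 2.75, f(103/12) = 43/12.
Sum = Δs · [f(53/12) + f(5.25) + f(73/12) + ...].
Sum = 7.5.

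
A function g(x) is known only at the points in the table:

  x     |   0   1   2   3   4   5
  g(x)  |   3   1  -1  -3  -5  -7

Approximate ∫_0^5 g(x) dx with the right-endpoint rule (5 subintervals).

Δx = 1.
Sum = 1·[1 + (-1) + (-3) + (-5) + (-7)] = -15.

-15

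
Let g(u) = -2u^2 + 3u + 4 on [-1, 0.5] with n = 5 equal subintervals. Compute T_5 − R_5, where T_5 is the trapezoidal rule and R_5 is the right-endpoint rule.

-0.9

T_5 = 4.08.
R_5 = 4.98.
T_5 − R_5 = -0.9.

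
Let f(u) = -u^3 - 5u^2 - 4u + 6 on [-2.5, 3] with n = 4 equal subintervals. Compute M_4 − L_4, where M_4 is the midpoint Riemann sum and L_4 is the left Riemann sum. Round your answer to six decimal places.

-38.935059

M_4 ≈ -49.04345703.
L_4 ≈ -10.10839844.
M_4 − L_4 ≈ -38.935059.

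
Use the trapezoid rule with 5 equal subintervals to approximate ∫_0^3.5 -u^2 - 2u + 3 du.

Δu = (3.5 − 0)/5 = 0.7.
f(0) = 3, f(0.7) = 1.11, f(1.4) = -1.76, f(2.1) = -5.61, f(2.8) = -10.44, f(3.5) = -16.25.
T_5 = (Δu/2)·[f(u_0) + 2f(u_1) + ... + 2f(u_{4}) + f(u_5)].
Sum = -16.3275.

-16.3275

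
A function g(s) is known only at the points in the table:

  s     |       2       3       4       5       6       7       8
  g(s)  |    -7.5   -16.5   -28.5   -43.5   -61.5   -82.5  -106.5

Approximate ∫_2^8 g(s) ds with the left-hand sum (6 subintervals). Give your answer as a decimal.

Δs = 1.
Sum = 1·[(-7.5) + (-16.5) + (-28.5) + (-43.5) + (-61.5) + (-82.5)] = -240.

-240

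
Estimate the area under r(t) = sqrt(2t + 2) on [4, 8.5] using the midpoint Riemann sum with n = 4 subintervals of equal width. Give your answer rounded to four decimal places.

17.0700

Δt = (8.5 − 4)/4 = 1.125.
Midpoints: 4.5625, 5.6875, 6.8125, 7.9375.
r(4.5625) ≈ 3.3354, r(5.6875) ≈ 3.6572, r(6.8125) ≈ 3.9528, r(7.9375) ≈ 4.2279.
Sum = Δt · [r(4.5625) + r(5.6875) + r(6.8125) + r(7.9375)].
Sum ≈ 17.0700.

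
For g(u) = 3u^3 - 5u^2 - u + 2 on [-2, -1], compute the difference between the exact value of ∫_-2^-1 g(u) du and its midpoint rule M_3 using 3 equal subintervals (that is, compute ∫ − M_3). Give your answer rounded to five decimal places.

-0.17130

Exact integral: ∫_-2^-1 g(u) du ≈ -19.4166667.
M_3 ≈ -19.2453704.
Error ≈ -19.4166667 − (-19.2453704) ≈ -0.17130.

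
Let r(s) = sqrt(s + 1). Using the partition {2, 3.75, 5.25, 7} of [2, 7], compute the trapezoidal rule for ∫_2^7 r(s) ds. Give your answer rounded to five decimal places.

11.59452

Subinterval widths: 1.75, 1.5, 1.75.
r(2) ≈ 1.73205, r(3.75) ≈ 2.17945, r(5.25) ≈ 2.50000, r(7) ≈ 2.82843.
On each subinterval the trapezoid contributes (Δs_i/2)·[r(s_{i-1}) + r(s_i)].
Sum ≈ 11.59452.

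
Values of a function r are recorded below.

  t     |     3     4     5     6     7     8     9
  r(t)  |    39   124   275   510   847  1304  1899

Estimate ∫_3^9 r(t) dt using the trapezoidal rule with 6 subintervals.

Δt = 1.
T_6 = (1/2)·[39 + 2·124 + 2·275 + 2·510 + 2·847 + 2·1304 + 1899] = 4029.

4029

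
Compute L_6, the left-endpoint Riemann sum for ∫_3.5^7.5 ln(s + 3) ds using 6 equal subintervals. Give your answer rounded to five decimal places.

Δs = (7.5 − 3.5)/6 = 2/3.
Left endpoints: 3.5, 25/6, 29/6, 5.5, 37/6, 41/6.
f(3.5) ≈ 1.87180, f(25/6) ≈ 1.96944, f(29/6) ≈ 2.05839, f(5.5) ≈ 2.14007, f(37/6) ≈ 2.21557, f(41/6) ≈ 2.28578.
Sum = Δs · [f(3.5) + f(25/6) + f(29/6) + ...].
Sum ≈ 8.36070.

8.36070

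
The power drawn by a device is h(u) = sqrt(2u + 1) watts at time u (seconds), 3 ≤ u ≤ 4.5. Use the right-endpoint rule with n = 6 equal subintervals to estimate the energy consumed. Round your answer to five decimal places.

4.43175

Δu = (4.5 − 3)/6 = 0.25.
Right endpoints: 3.25, 3.5, 3.75, 4, 4.25, 4.5.
h(3.25) ≈ 2.73861, h(3.5) ≈ 2.82843, h(3.75) ≈ 2.91548, h(4) ≈ 3.00000, h(4.25) ≈ 3.08221, h(4.5) ≈ 3.16228.
Sum = Δu · [h(3.25) + h(3.5) + h(3.75) + ...].
Sum ≈ 4.43175.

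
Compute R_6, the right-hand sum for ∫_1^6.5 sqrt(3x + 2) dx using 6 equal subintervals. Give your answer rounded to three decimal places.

Δx = (6.5 − 1)/6 = 11/12.
Right endpoints: 23/12, 17/6, 3.75, 14/3, 67/12, 6.5.
f(23/12) ≈ 2.784, f(17/6) ≈ 3.240, f(3.75) ≈ 3.640, f(14/3) ≈ 4.000, f(67/12) ≈ 4.330, f(6.5) ≈ 4.637.
Sum = Δx · [f(23/12) + f(17/6) + f(3.75) + ...].
Sum ≈ 20.745.

20.745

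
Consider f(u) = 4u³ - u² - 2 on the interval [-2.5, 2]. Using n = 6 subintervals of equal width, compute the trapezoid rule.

Δu = (2 − (-2.5))/6 = 0.75.
f(-2.5) = -70.75, f(-1.75) = -26.5, f(-1) = -7, f(-0.25) = -2.125, f(0.5) = -1.75, f(1.25) = 4.25, f(2) = 26.
T_6 = (Δu/2)·[f(u_0) + 2f(u_1) + ... + 2f(u_{5}) + f(u_6)].
Sum = -41.625.

-41.625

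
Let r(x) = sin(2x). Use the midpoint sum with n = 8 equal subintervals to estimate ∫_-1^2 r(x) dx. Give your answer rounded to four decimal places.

Δx = (2 − (-1))/8 = 0.375.
Midpoints: -0.8125, -0.4375, -0.0625, 0.3125, 0.6875, 1.0625, 1.4375, 1.8125.
r(-0.8125) ≈ -0.9985, r(-0.4375) ≈ -0.7675, r(-0.0625) ≈ -0.1247, r(0.3125) ≈ 0.5851, r(0.6875) ≈ 0.9809, r(1.0625) ≈ 0.8503, r(1.4375) ≈ 0.2634, r(1.8125) ≈ -0.4648.
Sum = Δx · [r(-0.8125) + r(-0.4375) + r(-0.0625) + ...].
Sum ≈ 0.1216.

0.1216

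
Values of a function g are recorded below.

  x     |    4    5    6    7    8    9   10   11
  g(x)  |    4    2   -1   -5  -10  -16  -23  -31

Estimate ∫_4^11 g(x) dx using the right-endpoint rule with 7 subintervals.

-84

Δx = 1.
Sum = 1·[2 + (-1) + (-5) + (-10) + (-16) + (-23) + (-31)] = -84.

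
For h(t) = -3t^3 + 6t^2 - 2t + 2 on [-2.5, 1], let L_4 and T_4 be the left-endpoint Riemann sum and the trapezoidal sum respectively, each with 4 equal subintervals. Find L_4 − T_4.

38.6640625

L_4 ≈ 118.40527.
T_4 ≈ 79.74121.
L_4 − T_4 = 38.6640625.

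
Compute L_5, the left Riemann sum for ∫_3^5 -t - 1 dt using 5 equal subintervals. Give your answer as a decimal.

-9.6

Δt = (5 − 3)/5 = 0.4.
Left endpoints: 3, 3.4, 3.8, 4.2, 4.6.
f(3) = -4, f(3.4) = -4.4, f(3.8) = -4.8, f(4.2) = -5.2, f(4.6) = -5.6.
Sum = Δt · [f(3) + f(3.4) + f(3.8) + f(4.2) + f(4.6)].
Sum = -9.6.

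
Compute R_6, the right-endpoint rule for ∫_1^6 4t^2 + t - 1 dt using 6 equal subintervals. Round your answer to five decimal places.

361.89815

Δt = (6 − 1)/6 = 5/6.
Right endpoints: 11/6, 8/3, 3.5, 13/3, 31/6, 6.
f(11/6) = 257/18, f(8/3) = 271/9, f(3.5) = 51.5, f(13/3) = 706/9, f(31/6) = 1997/18, f(6) = 149.
Sum = Δt · [f(11/6) + f(8/3) + f(3.5) + ...].
Sum ≈ 361.89815.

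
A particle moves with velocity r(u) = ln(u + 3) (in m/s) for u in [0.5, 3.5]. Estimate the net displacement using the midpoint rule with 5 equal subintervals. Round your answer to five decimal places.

Δu = (3.5 − 0.5)/5 = 0.6.
Midpoints: 0.8, 1.4, 2, 2.6, 3.2.
r(0.8) ≈ 1.33500, r(1.4) ≈ 1.48160, r(2) ≈ 1.60944, r(2.6) ≈ 1.72277, r(3.2) ≈ 1.82455.
Sum = Δu · [r(0.8) + r(1.4) + r(2) + r(2.6) + r(3.2)].
Sum ≈ 4.78402.

4.78402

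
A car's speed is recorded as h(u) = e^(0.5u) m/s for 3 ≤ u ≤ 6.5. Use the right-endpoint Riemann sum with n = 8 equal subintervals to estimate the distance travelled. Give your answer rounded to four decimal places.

47.4484

Δu = (6.5 − 3)/8 = 0.4375.
Right endpoints: 3.4375, 3.875, 4.3125, 4.75, 5.1875, 5.625, 6.0625, 6.5.
h(3.4375) ≈ 5.5776, h(3.875) ≈ 6.9414, h(4.3125) ≈ 8.6387, h(4.75) ≈ 10.7510, h(5.1875) ≈ 13.3799, h(5.625) ≈ 16.6515, h(6.0625) ≈ 20.7231, h(6.5) ≈ 25.7903.
Sum = Δu · [h(3.4375) + h(3.875) + h(4.3125) + ...].
Sum ≈ 47.4484.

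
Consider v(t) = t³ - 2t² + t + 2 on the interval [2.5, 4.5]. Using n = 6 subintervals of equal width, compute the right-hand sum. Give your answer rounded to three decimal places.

61.981

Δt = (4.5 − 2.5)/6 = 1/3.
Right endpoints: 17/6, 19/6, 3.5, 23/6, 25/6, 4.5.
v(17/6) = 2489/216, v(19/6) = 3643/216, v(3.5) = 23.875, v(23/6) = 7079/216, v(25/6) = 9457/216, v(4.5) = 57.125.
Sum = Δt · [v(17/6) + v(19/6) + v(3.5) + ...].
Sum ≈ 61.981.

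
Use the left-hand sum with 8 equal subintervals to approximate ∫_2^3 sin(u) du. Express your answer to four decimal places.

Δu = (3 − 2)/8 = 0.125.
Left endpoints: 2, 2.125, 2.25, 2.375, 2.5, 2.625, 2.75, 2.875.
f(2) ≈ 0.9093, f(2.125) ≈ 0.8503, f(2.25) ≈ 0.7781, f(2.375) ≈ 0.6937, f(2.5) ≈ 0.5985, f(2.625) ≈ 0.4939, f(2.75) ≈ 0.3817, f(2.875) ≈ 0.2634.
Sum = Δu · [f(2) + f(2.125) + f(2.25) + ...].
Sum ≈ 0.6211.

0.6211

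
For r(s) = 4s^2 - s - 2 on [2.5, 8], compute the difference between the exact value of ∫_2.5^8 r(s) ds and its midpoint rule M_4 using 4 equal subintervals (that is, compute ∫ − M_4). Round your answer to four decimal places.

3.4661

Exact integral: ∫_2.5^8 r(s) ds ≈ 621.958333.
M_4 = 618.4921875.
Error ≈ 621.958333 − 618.4921875 ≈ 3.4661.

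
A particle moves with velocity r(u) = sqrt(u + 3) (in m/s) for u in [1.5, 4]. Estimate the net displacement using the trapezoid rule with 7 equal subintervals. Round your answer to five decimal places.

5.98238

Δu = (4 − 1.5)/7 = 5/14.
r(1.5) ≈ 2.12132, r(13/7) ≈ 2.20389, r(31/14) ≈ 2.28348, r(18/7) ≈ 2.36039, r(41/14) ≈ 2.43487, r(23/7) ≈ 2.50713, r(51/14) ≈ 2.57737, r(4) ≈ 2.64575.
T_7 = (Δu/2)·[r(u_0) + 2r(u_1) + ... + 2r(u_{6}) + r(u_7)].
Sum ≈ 5.98238.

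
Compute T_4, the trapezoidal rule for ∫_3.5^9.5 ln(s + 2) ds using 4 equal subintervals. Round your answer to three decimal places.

12.693

Δs = (9.5 − 3.5)/4 = 1.5.
f(3.5) ≈ 1.705, f(5) ≈ 1.946, f(6.5) ≈ 2.140, f(8) ≈ 2.303, f(9.5) ≈ 2.442.
T_4 = (Δs/2)·[f(s_0) + 2f(s_1) + 2f(s_2) + 2f(s_3) + f(s_4)].
Sum ≈ 12.693.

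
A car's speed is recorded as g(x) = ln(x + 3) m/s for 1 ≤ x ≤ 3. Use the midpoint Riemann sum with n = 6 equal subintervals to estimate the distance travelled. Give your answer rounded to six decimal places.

3.205765

Δx = (3 − 1)/6 = 1/3.
Midpoints: 7/6, 1.5, 11/6, 13/6, 2.5, 17/6.
g(7/6) ≈ 1.427116, g(1.5) ≈ 1.504077, g(11/6) ≈ 1.575536, g(13/6) ≈ 1.642228, g(2.5) ≈ 1.704748, g(17/6) ≈ 1.763589.
Sum = Δx · [g(7/6) + g(1.5) + g(11/6) + ...].
Sum ≈ 3.205765.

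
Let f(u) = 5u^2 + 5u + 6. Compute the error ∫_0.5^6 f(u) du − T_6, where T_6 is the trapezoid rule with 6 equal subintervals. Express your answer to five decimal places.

-3.85127

Exact integral: ∫_0.5^6 f(u) du ≈ 482.1666667.
T_6 ≈ 486.0179398.
Error ≈ 482.1666667 − 486.0179398 ≈ -3.85127.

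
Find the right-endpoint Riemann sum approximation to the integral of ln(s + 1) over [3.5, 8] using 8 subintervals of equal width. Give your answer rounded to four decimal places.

8.6987

Δs = (8 − 3.5)/8 = 0.5625.
Right endpoints: 4.0625, 4.625, 5.1875, 5.75, 6.3125, 6.875, 7.4375, 8.
f(4.0625) ≈ 1.6219, f(4.625) ≈ 1.7272, f(5.1875) ≈ 1.8225, f(5.75) ≈ 1.9095, f(6.3125) ≈ 1.9896, f(6.875) ≈ 2.0637, f(7.4375) ≈ 2.1327, f(8) ≈ 2.1972.
Sum = Δs · [f(4.0625) + f(4.625) + f(5.1875) + ...].
Sum ≈ 8.6987.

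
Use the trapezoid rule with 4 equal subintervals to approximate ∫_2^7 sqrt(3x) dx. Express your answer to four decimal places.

Δx = (7 − 2)/4 = 1.25.
f(2) ≈ 2.4495, f(3.25) ≈ 3.1225, f(4.5) ≈ 3.6742, f(5.75) ≈ 4.1533, f(7) ≈ 4.5826.
T_4 = (Δx/2)·[f(x_0) + 2f(x_1) + 2f(x_2) + 2f(x_3) + f(x_4)].
Sum ≈ 18.0826.

18.0826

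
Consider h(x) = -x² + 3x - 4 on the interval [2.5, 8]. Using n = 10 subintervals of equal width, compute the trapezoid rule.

Δx = (8 − 2.5)/10 = 0.55.
h(2.5) = -2.75, h(3.05) = -4.1525, h(3.6) = -6.16, h(4.15) = -8.7725, h(4.7) = -11.99, h(5.25) = -15.8125, h(5.8) = -20.24, h(6.35) = -25.2725, h(6.9) = -30.91, h(7.45) = -37.1525, h(8) = -44.
T_10 = (Δx/2)·[h(x_0) + 2h(x_1) + ... + 2h(x_{9}) + h(x_10)].
Sum = -101.110625.

-101.110625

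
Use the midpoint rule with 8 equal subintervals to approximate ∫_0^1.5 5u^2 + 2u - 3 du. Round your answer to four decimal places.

3.3530

Δu = (1.5 − 0)/8 = 0.1875.
Midpoints: 0.09375, 0.28125, 0.46875, 0.65625, 0.84375, 1.03125, 1.21875, 1.40625.
f(0.09375) = -2835/1024, f(0.28125) = -2091/1024, f(0.46875) = -987/1024, f(0.65625) = 477/1024, f(0.84375) = 2301/1024, f(1.03125) = 4485/1024, f(1.21875) = 7029/1024, f(1.40625) = 9933/1024.
Sum = Δu · [f(0.09375) + f(0.28125) + f(0.46875) + ...].
Sum ≈ 3.3530.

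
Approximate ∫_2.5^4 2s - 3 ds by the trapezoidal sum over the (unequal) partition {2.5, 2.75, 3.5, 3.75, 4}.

Subinterval widths: 0.25, 0.75, 0.25, 0.25.
f(2.5) = 2, f(2.75) = 2.5, f(3.5) = 4, f(3.75) = 4.5, f(4) = 5.
On each subinterval the trapezoid contributes (Δs_i/2)·[f(s_{i-1}) + f(s_i)].
Sum = 5.25.

5.25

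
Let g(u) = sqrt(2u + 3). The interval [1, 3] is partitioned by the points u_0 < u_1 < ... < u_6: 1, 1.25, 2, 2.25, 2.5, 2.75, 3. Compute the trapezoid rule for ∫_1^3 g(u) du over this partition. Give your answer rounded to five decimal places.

Subinterval widths: 0.25, 0.75, 0.25, 0.25, 0.25, 0.25.
g(1) ≈ 2.23607, g(1.25) ≈ 2.34521, g(2) ≈ 2.64575, g(2.25) ≈ 2.73861, g(2.5) ≈ 2.82843, g(2.75) ≈ 2.91548, g(3) ≈ 3.00000.
On each subinterval the trapezoid contributes (Δu_i/2)·[g(u_{i-1}) + g(u_i)].
Sum ≈ 5.27062.

5.27062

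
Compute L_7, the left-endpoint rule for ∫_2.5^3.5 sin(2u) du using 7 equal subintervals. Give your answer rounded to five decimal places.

-0.34894

Δu = (3.5 − 2.5)/7 = 1/7.
Left endpoints: 2.5, 37/14, 39/14, 41/14, 43/14, 45/14, 47/14.
f(2.5) ≈ -0.95892, f(37/14) ≈ -0.84010, f(39/14) ≈ -0.65317, f(41/14) ≈ -0.41327, f(43/14) ≈ -0.13987, f(45/14) ≈ 0.14487, f(47/14) ≈ 0.41787.
Sum = Δu · [f(2.5) + f(37/14) + f(39/14) + ...].
Sum ≈ -0.34894.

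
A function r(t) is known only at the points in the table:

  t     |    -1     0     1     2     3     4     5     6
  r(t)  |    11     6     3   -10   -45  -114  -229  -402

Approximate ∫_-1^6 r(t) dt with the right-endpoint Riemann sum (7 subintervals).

-791

Δt = 1.
Sum = 1·[6 + 3 + (-10) + (-45) + (-114) + (-229) + (-402)] = -791.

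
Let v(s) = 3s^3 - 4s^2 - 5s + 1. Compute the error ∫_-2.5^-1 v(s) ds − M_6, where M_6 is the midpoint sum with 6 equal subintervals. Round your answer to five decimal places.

Exact integral: ∫_-2.5^-1 v(s) ds = -33.421875.
M_6 ≈ -33.2675781.
Error ≈ -33.421875 − (-33.2675781) ≈ -0.15430.

-0.15430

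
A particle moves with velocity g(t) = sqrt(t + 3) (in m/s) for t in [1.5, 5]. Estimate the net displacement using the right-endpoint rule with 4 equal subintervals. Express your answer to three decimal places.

Δt = (5 − 1.5)/4 = 0.875.
Right endpoints: 2.375, 3.25, 4.125, 5.
g(2.375) ≈ 2.318, g(3.25) ≈ 2.500, g(4.125) ≈ 2.669, g(5) ≈ 2.828.
Sum = Δt · [g(2.375) + g(3.25) + g(4.125) + g(5)].
Sum ≈ 9.027.

9.027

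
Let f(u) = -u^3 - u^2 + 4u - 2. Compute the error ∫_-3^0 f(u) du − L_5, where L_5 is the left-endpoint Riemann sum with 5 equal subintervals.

Exact integral: ∫_-3^0 f(u) du = -12.75.
L_5 = -10.32.
Error = -12.75 − (-10.32) = -2.43.

-2.43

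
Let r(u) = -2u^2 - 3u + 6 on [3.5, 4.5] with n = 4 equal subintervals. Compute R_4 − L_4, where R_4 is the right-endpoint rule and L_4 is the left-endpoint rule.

R_4 = -40.5625.
L_4 = -35.8125.
R_4 − L_4 = -4.75.

-4.75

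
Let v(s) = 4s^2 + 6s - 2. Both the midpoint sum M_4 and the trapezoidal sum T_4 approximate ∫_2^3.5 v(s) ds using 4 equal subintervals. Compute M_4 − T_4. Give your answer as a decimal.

M_4 = 68.1796875.
T_4 = 68.390625.
M_4 − T_4 = -0.2109375.

-0.2109375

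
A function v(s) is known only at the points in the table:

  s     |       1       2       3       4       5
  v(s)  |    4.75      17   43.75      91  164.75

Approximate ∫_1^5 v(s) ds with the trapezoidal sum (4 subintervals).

236.5

Δs = 1.
T_4 = (1/2)·[4.75 + 2·17 + 2·43.75 + 2·91 + 164.75] = 236.5.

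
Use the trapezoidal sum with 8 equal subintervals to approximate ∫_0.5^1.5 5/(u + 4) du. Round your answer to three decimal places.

1.003

Δu = (1.5 − 0.5)/8 = 0.125.
f(0.5) = 10/9, f(0.625) = 40/37, f(0.75) = 20/19, f(0.875) = 40/39, f(1) = 1, f(1.125) = 40/41, f(1.25) = 20/21, f(1.375) = 40/43, f(1.5) = 10/11.
T_8 = (Δu/2)·[f(u_0) + 2f(u_1) + ... + 2f(u_{7}) + f(u_8)].
Sum ≈ 1.003.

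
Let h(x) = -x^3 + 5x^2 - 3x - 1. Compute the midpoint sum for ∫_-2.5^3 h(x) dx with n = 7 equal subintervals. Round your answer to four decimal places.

49.7298

Δx = (3 − (-2.5))/7 = 11/14.
Midpoints: -59/28, -37/28, -15/28, 0.25, 29/28, 51/28, 73/28.
h(-59/28) = 809535/21952, h(-37/28) = 307385/21952, h(-15/28) = 48203/21952, h(0.25) = -1.453125, h(29/28) = 3191/21952, h(51/28) = 89585/21952, h(73/28) = 163395/21952.
Sum = Δx · [h(-59/28) + h(-37/28) + h(-15/28) + ...].
Sum ≈ 49.7298.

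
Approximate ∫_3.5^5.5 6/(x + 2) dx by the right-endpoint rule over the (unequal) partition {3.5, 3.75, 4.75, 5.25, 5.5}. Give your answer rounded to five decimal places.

Subinterval widths: 0.25, 1, 0.5, 0.25.
Right endpoints: 3.75, 4.75, 5.25, 5.5.
f(3.75) = 24/23, f(4.75) = 8/9, f(5.25) = 24/29, f(5.5) = 0.8.
Sum = Σ Δx_i · f(x_i).
Sum ≈ 1.76355.

1.76355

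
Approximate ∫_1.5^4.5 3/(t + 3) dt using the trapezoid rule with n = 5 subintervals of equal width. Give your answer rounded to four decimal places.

Δt = (4.5 − 1.5)/5 = 0.6.
f(1.5) = 2/3, f(2.1) = 10/17, f(2.7) = 10/19, f(3.3) = 10/21, f(3.9) = 10/23, f(4.5) = 0.4.
T_5 = (Δt/2)·[f(t_0) + 2f(t_1) + ... + 2f(t_{4}) + f(t_5)].
Sum ≈ 1.5353.

1.5353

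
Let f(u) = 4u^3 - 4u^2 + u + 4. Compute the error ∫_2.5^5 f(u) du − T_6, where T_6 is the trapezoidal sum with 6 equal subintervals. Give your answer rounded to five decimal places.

Exact integral: ∫_2.5^5 f(u) du ≈ 459.4791667.
T_6 ≈ 462.4450231.
Error ≈ 459.4791667 − 462.4450231 ≈ -2.96586.

-2.96586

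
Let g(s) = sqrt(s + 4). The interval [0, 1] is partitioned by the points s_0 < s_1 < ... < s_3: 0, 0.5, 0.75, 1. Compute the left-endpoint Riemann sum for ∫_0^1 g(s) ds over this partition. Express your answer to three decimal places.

2.075

Subinterval widths: 0.5, 0.25, 0.25.
Left endpoints: 0, 0.5, 0.75.
g(0) ≈ 2.000, g(0.5) ≈ 2.121, g(0.75) ≈ 2.179.
Sum = Σ Δs_i · g(s_i).
Sum ≈ 2.075.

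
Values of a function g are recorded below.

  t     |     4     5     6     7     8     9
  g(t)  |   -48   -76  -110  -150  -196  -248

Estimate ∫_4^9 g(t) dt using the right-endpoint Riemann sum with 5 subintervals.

-780

Δt = 1.
Sum = 1·[(-76) + (-110) + (-150) + (-196) + (-248)] = -780.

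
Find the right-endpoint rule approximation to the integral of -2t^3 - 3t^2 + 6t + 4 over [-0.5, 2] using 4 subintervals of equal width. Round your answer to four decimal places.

0.0293

Δt = (2 − (-0.5))/4 = 0.625.
Right endpoints: 0.125, 0.75, 1.375, 2.
f(0.125) = 4.69921875, f(0.75) = 5.96875, f(1.375) = 1.37890625, f(2) = -12.
Sum = Δt · [f(0.125) + f(0.75) + f(1.375) + f(2)].
Sum ≈ 0.0293.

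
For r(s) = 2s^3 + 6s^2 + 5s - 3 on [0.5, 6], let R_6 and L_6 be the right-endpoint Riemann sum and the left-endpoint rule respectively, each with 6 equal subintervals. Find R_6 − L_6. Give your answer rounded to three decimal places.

R_6 ≈ 1481.03733.
L_6 ≈ 863.43316.
R_6 − L_6 ≈ 617.604.

617.604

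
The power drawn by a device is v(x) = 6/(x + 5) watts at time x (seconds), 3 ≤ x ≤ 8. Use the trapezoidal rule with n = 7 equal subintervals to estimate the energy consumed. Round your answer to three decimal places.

2.916

Δx = (8 − 3)/7 = 5/7.
v(3) = 0.75, v(26/7) = 42/61, v(31/7) = 7/11, v(36/7) = 42/71, v(41/7) = 21/38, v(46/7) = 14/27, v(51/7) = 21/43, v(8) = 6/13.
T_7 = (Δx/2)·[v(x_0) + 2v(x_1) + ... + 2v(x_{6}) + v(x_7)].
Sum ≈ 2.916.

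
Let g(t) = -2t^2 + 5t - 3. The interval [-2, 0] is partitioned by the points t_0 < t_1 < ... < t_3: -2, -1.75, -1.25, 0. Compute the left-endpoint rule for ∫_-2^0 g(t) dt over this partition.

Subinterval widths: 0.25, 0.5, 1.25.
Left endpoints: -2, -1.75, -1.25.
g(-2) = -21, g(-1.75) = -17.875, g(-1.25) = -12.375.
Sum = Σ Δt_i · g(t_i).
Sum = -29.65625.

-29.65625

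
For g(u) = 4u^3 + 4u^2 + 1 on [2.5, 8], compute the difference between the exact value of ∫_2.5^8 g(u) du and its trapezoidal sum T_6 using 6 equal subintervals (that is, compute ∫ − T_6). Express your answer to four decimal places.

Exact integral: ∫_2.5^8 g(u) du ≈ 4724.270833.
T_6 ≈ 4775.877894.
Error ≈ 4724.270833 − 4775.877894 ≈ -51.6071.

-51.6071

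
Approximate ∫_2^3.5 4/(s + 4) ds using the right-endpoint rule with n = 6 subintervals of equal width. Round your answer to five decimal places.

Δs = (3.5 − 2)/6 = 0.25.
Right endpoints: 2.25, 2.5, 2.75, 3, 3.25, 3.5.
f(2.25) = 0.64, f(2.5) = 8/13, f(2.75) = 16/27, f(3) = 4/7, f(3.25) = 16/29, f(3.5) = 8/15.
Sum = Δs · [f(2.25) + f(2.5) + f(2.75) + ...].
Sum ≈ 0.87612.

0.87612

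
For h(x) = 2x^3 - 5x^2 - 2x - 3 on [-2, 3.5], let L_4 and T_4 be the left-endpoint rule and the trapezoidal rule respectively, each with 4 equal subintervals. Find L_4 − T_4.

L_4 ≈ -77.4082031.
T_4 ≈ -43.3769531.
L_4 − T_4 = -34.03125.

-34.03125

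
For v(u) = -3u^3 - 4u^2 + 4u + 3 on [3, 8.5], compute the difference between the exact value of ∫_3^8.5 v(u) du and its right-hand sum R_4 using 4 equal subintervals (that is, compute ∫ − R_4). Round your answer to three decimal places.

Exact integral: ∫_3^8.5 v(u) du ≈ -4494.13021.
R_4 ≈ -5960.50684.
Error ≈ -4494.13021 − (-5960.50684) ≈ 1466.377.

1466.377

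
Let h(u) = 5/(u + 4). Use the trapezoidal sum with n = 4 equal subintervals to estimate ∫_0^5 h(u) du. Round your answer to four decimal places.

Δu = (5 − 0)/4 = 1.25.
h(0) = 1.25, h(1.25) = 20/21, h(2.5) = 10/13, h(3.75) = 20/31, h(5) = 5/9.
T_4 = (Δu/2)·[h(u_0) + 2h(u_1) + 2h(u_2) + 2h(u_3) + h(u_4)].
Sum ≈ 4.0869.

4.0869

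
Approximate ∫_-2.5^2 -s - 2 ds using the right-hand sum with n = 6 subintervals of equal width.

Δs = (2 − (-2.5))/6 = 0.75.
Right endpoints: -1.75, -1, -0.25, 0.5, 1.25, 2.
f(-1.75) = -0.25, f(-1) = -1, f(-0.25) = -1.75, f(0.5) = -2.5, f(1.25) = -3.25, f(2) = -4.
Sum = Δs · [f(-1.75) + f(-1) + f(-0.25) + ...].
Sum = -9.5625.

-9.5625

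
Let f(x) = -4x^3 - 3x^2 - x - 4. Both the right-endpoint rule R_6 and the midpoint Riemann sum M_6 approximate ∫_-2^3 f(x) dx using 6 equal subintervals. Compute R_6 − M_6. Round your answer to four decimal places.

-74.4792

R_6 = -194.375.
M_6 ≈ -119.895833.
R_6 − M_6 ≈ -74.4792.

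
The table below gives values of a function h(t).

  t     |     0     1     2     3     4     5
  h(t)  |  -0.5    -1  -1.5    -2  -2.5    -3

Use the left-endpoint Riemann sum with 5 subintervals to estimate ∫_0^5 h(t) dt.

Δt = 1.
Sum = 1·[(-0.5) + (-1) + (-1.5) + (-2) + (-2.5)] = -7.5.

-7.5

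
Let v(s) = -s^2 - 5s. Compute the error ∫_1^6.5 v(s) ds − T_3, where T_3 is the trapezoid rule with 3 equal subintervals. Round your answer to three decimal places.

3.081

Exact integral: ∫_1^6.5 v(s) ds ≈ -194.33333.
T_3 ≈ -197.41435.
Error ≈ -194.33333 − (-197.41435) ≈ 3.081.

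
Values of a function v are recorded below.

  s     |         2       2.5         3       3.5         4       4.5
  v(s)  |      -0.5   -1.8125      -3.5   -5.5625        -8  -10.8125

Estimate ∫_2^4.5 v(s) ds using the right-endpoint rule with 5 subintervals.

Δs = 0.5.
Sum = 0.5·[(-1.8125) + (-3.5) + (-5.5625) + (-8) + (-10.8125)] = -14.84375.

-14.84375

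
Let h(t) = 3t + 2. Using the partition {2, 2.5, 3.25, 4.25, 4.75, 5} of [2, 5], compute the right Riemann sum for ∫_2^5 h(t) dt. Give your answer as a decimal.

40.6875

Subinterval widths: 0.5, 0.75, 1, 0.5, 0.25.
Right endpoints: 2.5, 3.25, 4.25, 4.75, 5.
h(2.5) = 9.5, h(3.25) = 11.75, h(4.25) = 14.75, h(4.75) = 16.25, h(5) = 17.
Sum = Σ Δt_i · h(t_i).
Sum = 40.6875.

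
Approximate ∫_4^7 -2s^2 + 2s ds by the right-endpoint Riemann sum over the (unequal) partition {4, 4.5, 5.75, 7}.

-189.03125

Subinterval widths: 0.5, 1.25, 1.25.
Right endpoints: 4.5, 5.75, 7.
f(4.5) = -31.5, f(5.75) = -54.625, f(7) = -84.
Sum = Σ Δs_i · f(s_i).
Sum = -189.03125.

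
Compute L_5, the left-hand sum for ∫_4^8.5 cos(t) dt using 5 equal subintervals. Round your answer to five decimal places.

1.42563

Δt = (8.5 − 4)/5 = 0.9.
Left endpoints: 4, 4.9, 5.8, 6.7, 7.6.
f(4) ≈ -0.65364, f(4.9) ≈ 0.18651, f(5.8) ≈ 0.88552, f(6.7) ≈ 0.91438, f(7.6) ≈ 0.25126.
Sum = Δt · [f(4) + f(4.9) + f(5.8) + f(6.7) + f(7.6)].
Sum ≈ 1.42563.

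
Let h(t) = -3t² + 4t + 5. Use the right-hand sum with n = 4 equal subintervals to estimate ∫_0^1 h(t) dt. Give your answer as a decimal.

Δt = (1 − 0)/4 = 0.25.
Right endpoints: 0.25, 0.5, 0.75, 1.
h(0.25) = 5.8125, h(0.5) = 6.25, h(0.75) = 6.3125, h(1) = 6.
Sum = Δt · [h(0.25) + h(0.5) + h(0.75) + h(1)].
Sum = 6.09375.

6.09375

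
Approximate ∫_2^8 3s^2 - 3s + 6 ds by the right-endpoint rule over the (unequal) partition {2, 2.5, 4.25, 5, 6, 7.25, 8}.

Subinterval widths: 0.5, 1.75, 0.75, 1, 1.25, 0.75.
Right endpoints: 2.5, 4.25, 5, 6, 7.25, 8.
f(2.5) = 17.25, f(4.25) = 47.4375, f(5) = 66, f(6) = 96, f(7.25) = 141.9375, f(8) = 174.
Sum = Σ Δs_i · f(s_i).
Sum = 545.0625.

545.0625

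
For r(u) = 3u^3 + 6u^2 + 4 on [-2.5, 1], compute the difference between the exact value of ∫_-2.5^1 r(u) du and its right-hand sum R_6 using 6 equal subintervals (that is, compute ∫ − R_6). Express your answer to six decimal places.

-5.210503

Exact integral: ∫_-2.5^1 r(u) du = 18.703125.
R_6 ≈ 23.91362847.
Error ≈ 18.703125 − 23.91362847 ≈ -5.210503.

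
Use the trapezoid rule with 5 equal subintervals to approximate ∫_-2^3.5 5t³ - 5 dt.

152.55625

Δt = (3.5 − (-2))/5 = 1.1.
f(-2) = -45, f(-0.9) = -8.645, f(0.2) = -4.96, f(1.3) = 5.985, f(2.4) = 64.12, f(3.5) = 209.375.
T_5 = (Δt/2)·[f(t_0) + 2f(t_1) + ... + 2f(t_{4}) + f(t_5)].
Sum = 152.55625.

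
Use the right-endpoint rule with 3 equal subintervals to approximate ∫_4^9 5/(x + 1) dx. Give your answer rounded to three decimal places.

Δx = (9 − 4)/3 = 5/3.
Right endpoints: 17/3, 22/3, 9.
f(17/3) = 0.75, f(22/3) = 0.6, f(9) = 0.5.
Sum = Δx · [f(17/3) + f(22/3) + f(9)].
Sum ≈ 3.083.

3.083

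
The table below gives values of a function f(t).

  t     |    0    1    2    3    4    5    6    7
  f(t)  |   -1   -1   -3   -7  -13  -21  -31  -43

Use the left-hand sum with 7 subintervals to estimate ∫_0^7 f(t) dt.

Δt = 1.
Sum = 1·[(-1) + (-1) + (-3) + (-7) + (-13) + (-21) + (-31)] = -77.

-77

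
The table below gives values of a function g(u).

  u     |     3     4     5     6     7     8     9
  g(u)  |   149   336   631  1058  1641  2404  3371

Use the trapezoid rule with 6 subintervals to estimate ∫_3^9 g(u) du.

Δu = 1.
T_6 = (1/2)·[149 + 2·336 + 2·631 + 2·1058 + 2·1641 + 2·2404 + 3371] = 7830.

7830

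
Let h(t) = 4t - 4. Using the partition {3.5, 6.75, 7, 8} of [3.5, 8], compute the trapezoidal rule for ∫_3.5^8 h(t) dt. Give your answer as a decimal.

Subinterval widths: 3.25, 0.25, 1.
h(3.5) = 10, h(6.75) = 23, h(7) = 24, h(8) = 28.
On each subinterval the trapezoid contributes (Δt_i/2)·[h(t_{i-1}) + h(t_i)].
Sum = 85.5.

85.5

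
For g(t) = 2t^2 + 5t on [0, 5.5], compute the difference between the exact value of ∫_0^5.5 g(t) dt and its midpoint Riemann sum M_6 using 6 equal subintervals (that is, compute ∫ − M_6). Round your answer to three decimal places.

Exact integral: ∫_0^5.5 g(t) dt ≈ 186.54167.
M_6 ≈ 185.77141.
Error ≈ 186.54167 − 185.77141 ≈ 0.770.

0.770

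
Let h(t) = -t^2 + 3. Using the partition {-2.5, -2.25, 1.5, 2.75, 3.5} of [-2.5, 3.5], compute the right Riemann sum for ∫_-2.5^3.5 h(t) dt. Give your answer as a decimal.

Subinterval widths: 0.25, 3.75, 1.25, 0.75.
Right endpoints: -2.25, 1.5, 2.75, 3.5.
h(-2.25) = -2.0625, h(1.5) = 0.75, h(2.75) = -4.5625, h(3.5) = -9.25.
Sum = Σ Δt_i · h(t_i).
Sum = -10.34375.

-10.34375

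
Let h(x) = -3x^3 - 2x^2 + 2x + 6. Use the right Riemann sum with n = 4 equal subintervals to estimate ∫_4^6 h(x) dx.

Δx = (6 − 4)/4 = 0.5.
Right endpoints: 4.5, 5, 5.5, 6.
h(4.5) = -298.875, h(5) = -409, h(5.5) = -542.625, h(6) = -702.
Sum = Δx · [h(4.5) + h(5) + h(5.5) + h(6)].
Sum = -976.25.

-976.25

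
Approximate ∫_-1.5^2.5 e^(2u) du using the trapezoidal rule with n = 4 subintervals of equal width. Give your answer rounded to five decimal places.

Δu = (2.5 − (-1.5))/4 = 1.
f(-1.5) ≈ 0.04979, f(-0.5) ≈ 0.36788, f(0.5) ≈ 2.71828, f(1.5) ≈ 20.08554, f(2.5) ≈ 148.41316.
T_4 = (Δu/2)·[f(u_0) + 2f(u_1) + 2f(u_2) + 2f(u_3) + f(u_4)].
Sum ≈ 97.40317.

97.40317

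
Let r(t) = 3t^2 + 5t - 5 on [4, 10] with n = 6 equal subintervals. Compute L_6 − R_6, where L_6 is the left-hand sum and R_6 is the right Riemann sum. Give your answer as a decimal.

L_6 = 978.
R_6 = 1260.
L_6 − R_6 = -282.

-282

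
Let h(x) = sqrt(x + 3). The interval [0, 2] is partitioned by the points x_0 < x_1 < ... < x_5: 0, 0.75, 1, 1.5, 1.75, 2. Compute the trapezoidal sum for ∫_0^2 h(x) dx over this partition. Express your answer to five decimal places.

3.98763

Subinterval widths: 0.75, 0.25, 0.5, 0.25, 0.25.
h(0) ≈ 1.73205, h(0.75) ≈ 1.93649, h(1) ≈ 2.00000, h(1.5) ≈ 2.12132, h(1.75) ≈ 2.17945, h(2) ≈ 2.23607.
On each subinterval the trapezoid contributes (Δx_i/2)·[h(x_{i-1}) + h(x_i)].
Sum ≈ 3.98763.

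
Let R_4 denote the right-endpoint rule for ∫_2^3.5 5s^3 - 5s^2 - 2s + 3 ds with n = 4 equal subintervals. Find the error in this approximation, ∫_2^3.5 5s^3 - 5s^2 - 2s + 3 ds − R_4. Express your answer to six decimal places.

-25.672852

Exact integral: ∫_2^3.5 f(s) ds = 105.703125.
R_4 ≈ 131.37597656.
Error ≈ 105.703125 − 131.37597656 ≈ -25.672852.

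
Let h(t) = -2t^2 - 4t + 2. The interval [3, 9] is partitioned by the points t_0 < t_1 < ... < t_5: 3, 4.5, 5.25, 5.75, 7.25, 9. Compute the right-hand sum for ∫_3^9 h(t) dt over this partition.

-725.09375

Subinterval widths: 1.5, 0.75, 0.5, 1.5, 1.75.
Right endpoints: 4.5, 5.25, 5.75, 7.25, 9.
h(4.5) = -56.5, h(5.25) = -74.125, h(5.75) = -87.125, h(7.25) = -132.125, h(9) = -196.
Sum = Σ Δt_i · h(t_i).
Sum = -725.09375.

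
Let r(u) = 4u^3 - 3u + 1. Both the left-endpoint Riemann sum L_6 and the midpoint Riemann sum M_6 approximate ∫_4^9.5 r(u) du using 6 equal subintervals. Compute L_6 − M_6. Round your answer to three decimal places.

L_6 ≈ 6398.61979.
M_6 = 7751.9921875.
L_6 − M_6 ≈ -1353.372.

-1353.372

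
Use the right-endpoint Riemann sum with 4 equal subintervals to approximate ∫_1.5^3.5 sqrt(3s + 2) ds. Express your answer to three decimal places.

Δs = (3.5 − 1.5)/4 = 0.5.
Right endpoints: 2, 2.5, 3, 3.5.
f(2) ≈ 2.828, f(2.5) ≈ 3.082, f(3) ≈ 3.317, f(3.5) ≈ 3.536.
Sum = Δs · [f(2) + f(2.5) + f(3) + f(3.5)].
Sum ≈ 6.381.

6.381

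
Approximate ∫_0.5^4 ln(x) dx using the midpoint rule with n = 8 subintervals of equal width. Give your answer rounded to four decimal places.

2.4051

Δx = (4 − 0.5)/8 = 0.4375.
Midpoints: 0.71875, 1.15625, 1.59375, 2.03125, 2.46875, 2.90625, 3.34375, 3.78125.
f(0.71875) ≈ -0.3302, f(1.15625) ≈ 0.1452, f(1.59375) ≈ 0.4661, f(2.03125) ≈ 0.7087, f(2.46875) ≈ 0.9037, f(2.90625) ≈ 1.0669, f(3.34375) ≈ 1.2071, f(3.78125) ≈ 1.3301.
Sum = Δx · [f(0.71875) + f(1.15625) + f(1.59375) + ...].
Sum ≈ 2.4051.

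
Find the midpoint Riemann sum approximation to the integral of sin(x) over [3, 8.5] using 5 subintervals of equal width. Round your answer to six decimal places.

-0.408254

Δx = (8.5 − 3)/5 = 1.1.
Midpoints: 3.55, 4.65, 5.75, 6.85, 7.95.
f(3.55) ≈ -0.397148, f(4.65) ≈ -0.998054, f(5.75) ≈ -0.508279, f(6.85) ≈ 0.536948, f(7.95) ≈ 0.995394.
Sum = Δx · [f(3.55) + f(4.65) + f(5.75) + f(6.85) + f(7.95)].
Sum ≈ -0.408254.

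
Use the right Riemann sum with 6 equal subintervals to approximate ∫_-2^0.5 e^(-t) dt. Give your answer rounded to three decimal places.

Δt = (0.5 − (-2))/6 = 5/12.
Right endpoints: -19/12, -7/6, -0.75, -1/3, 1/12, 0.5.
f(-19/12) ≈ 4.871, f(-7/6) ≈ 3.211, f(-0.75) ≈ 2.117, f(-1/3) ≈ 1.396, f(1/12) ≈ 0.920, f(0.5) ≈ 0.607.
Sum = Δt · [f(-19/12) + f(-7/6) + f(-0.75) + ...].
Sum ≈ 5.467.

5.467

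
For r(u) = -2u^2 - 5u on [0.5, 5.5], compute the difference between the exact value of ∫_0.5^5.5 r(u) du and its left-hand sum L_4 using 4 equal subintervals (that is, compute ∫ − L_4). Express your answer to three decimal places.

Exact integral: ∫_0.5^5.5 r(u) du ≈ -185.83333.
L_4 = -135.3125.
Error ≈ -185.83333 − (-135.3125) ≈ -50.521.

-50.521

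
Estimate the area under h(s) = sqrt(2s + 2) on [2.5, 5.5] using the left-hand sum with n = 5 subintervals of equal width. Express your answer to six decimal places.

Δs = (5.5 − 2.5)/5 = 0.6.
Left endpoints: 2.5, 3.1, 3.7, 4.3, 4.9.
h(2.5) ≈ 2.645751, h(3.1) ≈ 2.863564, h(3.7) ≈ 3.065942, h(4.3) ≈ 3.255764, h(4.9) ≈ 3.435113.
Sum = Δs · [h(2.5) + h(3.1) + h(3.7) + h(4.3) + h(4.9)].
Sum ≈ 9.159681.

9.159681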